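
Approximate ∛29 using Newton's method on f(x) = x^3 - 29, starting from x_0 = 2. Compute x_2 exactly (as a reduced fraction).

4303/1350

f'(x) = 3x^2.
f(2) = -21, f'(2) = 12, so x_1 = 2 - (-21)/12 = 15/4.
f(15/4) = 1519/64, f'(15/4) = 675/16, so x_2 = (15/4) - (1519/64)/(675/16) = 4303/1350.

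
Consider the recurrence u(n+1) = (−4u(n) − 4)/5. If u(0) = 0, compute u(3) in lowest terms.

u(1) = (−4·0 − 4)/5 = −4/5.
u(2) = (−4·(−4/5) − 4)/5 = −4/25.
u(3) = (−4·(−4/25) − 4)/5 = −84/125.

−84/125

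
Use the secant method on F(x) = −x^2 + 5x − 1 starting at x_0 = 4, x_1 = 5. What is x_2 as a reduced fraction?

F(4) = 3, F(5) = −1. x_2 = 5 − (−1)·(5 − 4)/((−1) − 3) = 19/4.

19/4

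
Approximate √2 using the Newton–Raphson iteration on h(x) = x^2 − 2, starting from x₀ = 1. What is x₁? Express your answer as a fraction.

3/2

h'(x) = 2x.
h(1) = −1, h'(1) = 2, so x₁ = 1 − (−1)/2 = 3/2.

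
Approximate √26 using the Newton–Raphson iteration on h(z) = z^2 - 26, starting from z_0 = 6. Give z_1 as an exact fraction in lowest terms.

31/6

h'(z) = 2z.
h(6) = 10, h'(6) = 12, so z_1 = 6 - 10/12 = 31/6.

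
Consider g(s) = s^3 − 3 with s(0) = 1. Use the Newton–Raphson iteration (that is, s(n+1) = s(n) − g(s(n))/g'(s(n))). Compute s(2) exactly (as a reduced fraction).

g'(s) = 3s^2.
g(1) = −2, g'(1) = 3, so s(1) = 1 − (−2)/3 = 5/3.
g(5/3) = 44/27, g'(5/3) = 25/3, so s(2) = (5/3) − (44/27)/(25/3) = 331/225.

331/225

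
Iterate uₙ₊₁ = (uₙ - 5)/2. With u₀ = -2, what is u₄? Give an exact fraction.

-77/16

u₁ = ((-2) - 5)/2 = -7/2.
u₂ = ((-7/2) - 5)/2 = -17/4.
u₃ = ((-17/4) - 5)/2 = -37/8.
u₄ = ((-37/8) - 5)/2 = -77/16.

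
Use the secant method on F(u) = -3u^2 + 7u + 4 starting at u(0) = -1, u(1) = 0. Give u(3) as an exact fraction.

F(-1) = -6, F(0) = 4. u(2) = 0 - 4·(0 - (-1))/(4 - (-6)) = -2/5.
F(0) = 4, F(-2/5) = 18/25. u(3) = (-2/5) - (18/25)·((-2/5) - 0)/((18/25) - 4) = -20/41.

-20/41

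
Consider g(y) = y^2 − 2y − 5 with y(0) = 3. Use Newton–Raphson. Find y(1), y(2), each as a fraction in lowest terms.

g'(y) = 2y − 2.
g(3) = −2, g'(3) = 4, so y(1) = 3 − (−2)/4 = 7/2.
g(7/2) = 1/4, g'(7/2) = 5, so y(2) = (7/2) − (1/4)/5 = 69/20.

y(1) = 7/2, y(2) = 69/20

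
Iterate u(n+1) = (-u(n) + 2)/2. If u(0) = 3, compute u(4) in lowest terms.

u(1) = (-3 + 2)/2 = -1/2.
u(2) = (-(-1/2) + 2)/2 = 5/4.
u(3) = (-(5/4) + 2)/2 = 3/8.
u(4) = (-(3/8) + 2)/2 = 13/16.

13/16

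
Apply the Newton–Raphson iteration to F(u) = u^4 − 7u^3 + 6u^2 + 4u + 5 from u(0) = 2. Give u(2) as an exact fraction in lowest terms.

160205/85856

F'(u) = 4u^3 − 21u^2 + 12u + 4.
F(2) = −3, F'(2) = −24, so u(1) = 2 − (−3)/(−24) = 15/8.
F(15/8) = −775/4096, F'(15/8) = −2683/128, so u(2) = (15/8) − (−775/4096)/(−2683/128) = 160205/85856.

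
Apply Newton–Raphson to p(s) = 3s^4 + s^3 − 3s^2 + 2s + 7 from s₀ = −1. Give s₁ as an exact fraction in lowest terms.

p'(s) = 12s^3 + 3s^2 − 6s + 2.
p(−1) = 4, p'(−1) = −1, so s₁ = (−1) − 4/(−1) = 3.

3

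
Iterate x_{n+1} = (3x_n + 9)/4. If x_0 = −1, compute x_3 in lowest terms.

153/32

x_1 = (3·(−1) + 9)/4 = 3/2.
x_2 = (3·(3/2) + 9)/4 = 27/8.
x_3 = (3·(27/8) + 9)/4 = 153/32.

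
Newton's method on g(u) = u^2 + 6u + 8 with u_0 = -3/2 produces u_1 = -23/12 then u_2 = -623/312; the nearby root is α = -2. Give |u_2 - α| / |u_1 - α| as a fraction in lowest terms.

u_1 - α = -23/12 - (-2) = -23/12 + 2 = 1/12, so |u_1 - α| = 1/12.
u_2 - α = -623/312 - (-2) = -623/312 + 2 = 1/312, so |u_2 - α| = 1/312.
Ratio = (1/312) / (1/12) = 1/26.

1/26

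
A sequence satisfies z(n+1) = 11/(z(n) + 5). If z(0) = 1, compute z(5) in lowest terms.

19866/12011

z(1) = 11/(1 + 5) = 11/6.
z(2) = 11/(11/6 + 5) = 66/41.
z(3) = 11/(66/41 + 5) = 451/271.
z(4) = 11/(451/271 + 5) = 2981/1806.
z(5) = 11/(2981/1806 + 5) = 19866/12011.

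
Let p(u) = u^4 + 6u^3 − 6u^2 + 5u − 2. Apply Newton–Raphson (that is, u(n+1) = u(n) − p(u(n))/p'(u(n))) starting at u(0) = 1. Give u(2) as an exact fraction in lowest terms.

73801/125845

p'(u) = 4u^3 + 18u^2 − 12u + 5.
p(1) = 4, p'(1) = 15, so u(1) = 1 − 4/15 = 11/15.
p(11/15) = 55456/50625, p'(11/15) = 25169/3375, so u(2) = (11/15) − (55456/50625)/(25169/3375) = 73801/125845.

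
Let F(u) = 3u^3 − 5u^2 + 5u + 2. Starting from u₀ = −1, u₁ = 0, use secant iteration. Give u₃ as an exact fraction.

−338/987

F(−1) = −11, F(0) = 2. u₂ = 0 − 2·(0 − (−1))/(2 − (−11)) = −2/13.
F(0) = 2, F(−2/13) = 2420/2197. u₃ = (−2/13) − (2420/2197)·((−2/13) − 0)/((2420/2197) − 2) = −338/987.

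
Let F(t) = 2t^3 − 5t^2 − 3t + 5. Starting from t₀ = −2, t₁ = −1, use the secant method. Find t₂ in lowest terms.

F(−2) = −25, F(−1) = 1. t₂ = (−1) − 1·((−1) − (−2))/(1 − (−25)) = −27/26.

−27/26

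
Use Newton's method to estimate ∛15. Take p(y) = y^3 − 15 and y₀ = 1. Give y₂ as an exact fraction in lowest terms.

10231/2601

p'(y) = 3y^2.
p(1) = −14, p'(1) = 3, so y₁ = 1 − (−14)/3 = 17/3.
p(17/3) = 4508/27, p'(17/3) = 289/3, so y₂ = (17/3) − (4508/27)/(289/3) = 10231/2601.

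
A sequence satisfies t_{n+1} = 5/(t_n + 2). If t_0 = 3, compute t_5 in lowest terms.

185/129

t_1 = 5/(3 + 2) = 1.
t_2 = 5/(1 + 2) = 5/3.
t_3 = 5/(5/3 + 2) = 15/11.
t_4 = 5/(15/11 + 2) = 55/37.
t_5 = 5/(55/37 + 2) = 185/129.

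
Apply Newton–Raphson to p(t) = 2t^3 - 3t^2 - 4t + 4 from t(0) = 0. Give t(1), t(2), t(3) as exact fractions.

p'(t) = 6t^2 - 6t - 4.
p(0) = 4, p'(0) = -4, so t(1) = 0 - 4/(-4) = 1.
p(1) = -1, p'(1) = -4, so t(2) = 1 - (-1)/(-4) = 3/4.
p(3/4) = 5/32, p'(3/4) = -41/8, so t(3) = (3/4) - (5/32)/(-41/8) = 32/41.

t(1) = 1, t(2) = 3/4, t(3) = 32/41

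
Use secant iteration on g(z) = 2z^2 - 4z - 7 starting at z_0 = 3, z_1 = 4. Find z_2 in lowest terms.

g(3) = -1, g(4) = 9. z_2 = 4 - 9·(4 - 3)/(9 - (-1)) = 31/10.

31/10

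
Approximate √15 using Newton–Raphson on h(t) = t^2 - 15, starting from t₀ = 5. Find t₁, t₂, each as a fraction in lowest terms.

t₁ = 4, t₂ = 31/8

h'(t) = 2t.
h(5) = 10, h'(5) = 10, so t₁ = 5 - 10/10 = 4.
h(4) = 1, h'(4) = 8, so t₂ = 4 - 1/8 = 31/8.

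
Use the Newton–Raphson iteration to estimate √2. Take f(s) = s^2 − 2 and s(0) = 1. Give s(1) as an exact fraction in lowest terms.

3/2

f'(s) = 2s.
f(1) = −1, f'(1) = 2, so s(1) = 1 − (−1)/2 = 3/2.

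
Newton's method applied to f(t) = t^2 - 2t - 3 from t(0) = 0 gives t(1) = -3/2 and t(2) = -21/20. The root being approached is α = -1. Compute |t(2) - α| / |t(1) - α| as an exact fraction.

t(1) - α = -3/2 - (-1) = -3/2 + 1 = -1/2, so |t(1) - α| = 1/2.
t(2) - α = -21/20 - (-1) = -21/20 + 1 = -1/20, so |t(2) - α| = 1/20.
Ratio = (1/20) / (1/2) = 1/10.

1/10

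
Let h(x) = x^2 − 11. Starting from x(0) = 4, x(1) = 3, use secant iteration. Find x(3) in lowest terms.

h(4) = 5, h(3) = −2. x(2) = 3 − (−2)·(3 − 4)/((−2) − 5) = 23/7.
h(3) = −2, h(23/7) = −10/49. x(3) = (23/7) − (−10/49)·((23/7) − 3)/((−10/49) − (−2)) = 73/22.

73/22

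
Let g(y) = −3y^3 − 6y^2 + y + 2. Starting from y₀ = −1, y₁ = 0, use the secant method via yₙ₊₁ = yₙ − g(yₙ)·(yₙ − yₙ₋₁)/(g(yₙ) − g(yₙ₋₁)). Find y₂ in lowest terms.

−1/2

g(−1) = −2, g(0) = 2. y₂ = 0 − 2·(0 − (−1))/(2 − (−2)) = −1/2.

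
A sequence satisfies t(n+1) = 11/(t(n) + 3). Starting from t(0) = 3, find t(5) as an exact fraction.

8558/4017

t(1) = 11/(3 + 3) = 11/6.
t(2) = 11/(11/6 + 3) = 66/29.
t(3) = 11/(66/29 + 3) = 319/153.
t(4) = 11/(319/153 + 3) = 1683/778.
t(5) = 11/(1683/778 + 3) = 8558/4017.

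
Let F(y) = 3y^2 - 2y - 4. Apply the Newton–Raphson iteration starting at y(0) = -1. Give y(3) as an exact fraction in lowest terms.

-1348411/1552544

F'(y) = 6y - 2.
F(-1) = 1, F'(-1) = -8, so y(1) = (-1) - 1/(-8) = -7/8.
F(-7/8) = 3/64, F'(-7/8) = -29/4, so y(2) = (-7/8) - (3/64)/(-29/4) = -403/464.
F(-403/464) = 27/215296, F'(-403/464) = -1673/232, so y(3) = (-403/464) - (27/215296)/(-1673/232) = -1348411/1552544.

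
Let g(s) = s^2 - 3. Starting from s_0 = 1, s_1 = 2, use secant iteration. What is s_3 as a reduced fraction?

19/11

g(1) = -2, g(2) = 1. s_2 = 2 - 1·(2 - 1)/(1 - (-2)) = 5/3.
g(2) = 1, g(5/3) = -2/9. s_3 = (5/3) - (-2/9)·((5/3) - 2)/((-2/9) - 1) = 19/11.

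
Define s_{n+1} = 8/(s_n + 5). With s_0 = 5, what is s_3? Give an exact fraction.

232/185

s_1 = 8/(5 + 5) = 4/5.
s_2 = 8/(4/5 + 5) = 40/29.
s_3 = 8/(40/29 + 5) = 232/185.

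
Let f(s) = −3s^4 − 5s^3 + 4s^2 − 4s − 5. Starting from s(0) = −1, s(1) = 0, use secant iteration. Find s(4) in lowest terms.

−79216/125157

f(−1) = 5, f(0) = −5. s(2) = 0 − (−5)·(0 − (−1))/((−5) − 5) = −1/2.
f(0) = −5, f(−1/2) = −25/16. s(3) = (−1/2) − (−25/16)·((−1/2) − 0)/((−25/16) − (−5)) = −8/11.
f(−1/2) = −25/16, f(−8/11) = 16235/14641. s(4) = (−8/11) − (16235/14641)·((−8/11) − (−1/2))/((16235/14641) − (−25/16)) = −79216/125157.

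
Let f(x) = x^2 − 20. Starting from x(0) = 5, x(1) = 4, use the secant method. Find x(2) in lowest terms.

f(5) = 5, f(4) = −4. x(2) = 4 − (−4)·(4 − 5)/((−4) − 5) = 40/9.

40/9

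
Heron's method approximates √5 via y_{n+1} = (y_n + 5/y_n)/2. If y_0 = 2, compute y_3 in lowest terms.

51841/23184

y_1 = (2 + 5/2)/2 = 9/4.
y_2 = (9/4 + 5/(9/4))/2 = 161/72.
y_3 = (161/72 + 5/(161/72))/2 = 51841/23184.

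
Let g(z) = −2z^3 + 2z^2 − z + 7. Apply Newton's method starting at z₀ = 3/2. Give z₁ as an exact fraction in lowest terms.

g'(z) = −6z^2 + 4z − 1.
g(3/2) = 13/4, g'(3/2) = −17/2, so z₁ = (3/2) − (13/4)/(−17/2) = 32/17.

32/17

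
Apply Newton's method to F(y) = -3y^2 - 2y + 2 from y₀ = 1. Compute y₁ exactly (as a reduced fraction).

F'(y) = -6y - 2.
F(1) = -3, F'(1) = -8, so y₁ = 1 - (-3)/(-8) = 5/8.

5/8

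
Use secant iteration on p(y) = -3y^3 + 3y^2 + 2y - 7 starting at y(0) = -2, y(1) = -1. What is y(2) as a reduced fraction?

-31/28

p(-2) = 25, p(-1) = -3. y(2) = (-1) - (-3)·((-1) - (-2))/((-3) - 25) = -31/28.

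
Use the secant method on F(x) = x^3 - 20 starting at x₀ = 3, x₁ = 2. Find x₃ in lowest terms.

F(3) = 7, F(2) = -12. x₂ = 2 - (-12)·(2 - 3)/((-12) - 7) = 50/19.
F(2) = -12, F(50/19) = -12180/6859. x₃ = (50/19) - (-12180/6859)·((50/19) - 2)/((-12180/6859) - (-12)) = 1335/487.

1335/487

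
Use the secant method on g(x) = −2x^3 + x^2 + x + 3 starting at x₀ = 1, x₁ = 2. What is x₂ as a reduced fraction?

g(1) = 3, g(2) = −7. x₂ = 2 − (−7)·(2 − 1)/((−7) − 3) = 13/10.

13/10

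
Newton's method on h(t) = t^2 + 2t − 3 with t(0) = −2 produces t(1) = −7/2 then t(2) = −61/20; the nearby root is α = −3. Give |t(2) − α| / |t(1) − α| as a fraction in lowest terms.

t(1) − α = −7/2 − (−3) = −7/2 + 3 = −1/2, so |t(1) − α| = 1/2.
t(2) − α = −61/20 − (−3) = −61/20 + 3 = −1/20, so |t(2) − α| = 1/20.
Ratio = (1/20) / (1/2) = 1/10.

1/10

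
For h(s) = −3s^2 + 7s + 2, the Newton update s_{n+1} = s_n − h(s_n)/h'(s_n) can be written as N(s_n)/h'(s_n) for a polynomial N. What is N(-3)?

−29

h'(s) = −6s + 7.
N(s) = s·h'(s) − h(s) = s·(−6s + 7) − (−3s^2 + 7s + 2) = −3s^2 − 2.
N(-3) = −29.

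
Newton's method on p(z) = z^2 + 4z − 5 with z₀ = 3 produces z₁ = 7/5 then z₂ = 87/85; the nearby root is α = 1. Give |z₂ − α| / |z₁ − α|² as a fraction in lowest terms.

5/34

z₁ − α = 7/5 − 1 = 2/5, so |z₁ − α| = 2/5.
z₂ − α = 87/85 − 1 = 2/85, so |z₂ − α| = 2/85.
|z₁ − α|² = 4/25.
Ratio = (2/85) / (4/25) = 5/34.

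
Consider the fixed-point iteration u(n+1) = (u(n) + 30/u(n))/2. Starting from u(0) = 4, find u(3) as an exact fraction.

2033761/371312

u(1) = (4 + 30/4)/2 = 23/4.
u(2) = (23/4 + 30/(23/4))/2 = 1009/184.
u(3) = (1009/184 + 30/(1009/184))/2 = 2033761/371312.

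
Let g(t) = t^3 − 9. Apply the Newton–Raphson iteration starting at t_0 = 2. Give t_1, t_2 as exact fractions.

g'(t) = 3t^2.
g(2) = −1, g'(2) = 12, so t_1 = 2 − (−1)/12 = 25/12.
g(25/12) = 73/1728, g'(25/12) = 625/48, so t_2 = (25/12) − (73/1728)/(625/48) = 23401/11250.

t_1 = 25/12, t_2 = 23401/11250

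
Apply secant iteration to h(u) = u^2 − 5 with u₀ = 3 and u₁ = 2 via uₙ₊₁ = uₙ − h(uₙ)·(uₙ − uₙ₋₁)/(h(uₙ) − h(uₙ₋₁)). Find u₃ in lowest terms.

47/21

h(3) = 4, h(2) = −1. u₂ = 2 − (−1)·(2 − 3)/((−1) − 4) = 11/5.
h(2) = −1, h(11/5) = −4/25. u₃ = (11/5) − (−4/25)·((11/5) − 2)/((−4/25) − (−1)) = 47/21.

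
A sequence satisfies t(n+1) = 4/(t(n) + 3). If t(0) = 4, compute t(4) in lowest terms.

t(1) = 4/(4 + 3) = 4/7.
t(2) = 4/(4/7 + 3) = 28/25.
t(3) = 4/(28/25 + 3) = 100/103.
t(4) = 4/(100/103 + 3) = 412/409.

412/409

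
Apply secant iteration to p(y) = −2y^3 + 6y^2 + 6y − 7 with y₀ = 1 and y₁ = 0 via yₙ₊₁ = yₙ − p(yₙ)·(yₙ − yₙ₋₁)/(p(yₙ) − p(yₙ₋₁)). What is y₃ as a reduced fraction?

350/461

p(1) = 3, p(0) = −7. y₂ = 0 − (−7)·(0 − 1)/((−7) − 3) = 7/10.
p(0) = −7, p(7/10) = −273/500. y₃ = (7/10) − (−273/500)·((7/10) − 0)/((−273/500) − (−7)) = 350/461.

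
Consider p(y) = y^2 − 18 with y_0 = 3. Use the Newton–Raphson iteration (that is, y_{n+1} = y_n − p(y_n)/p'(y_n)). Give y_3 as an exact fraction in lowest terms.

577/136

p'(y) = 2y.
p(3) = −9, p'(3) = 6, so y_1 = 3 − (−9)/6 = 9/2.
p(9/2) = 9/4, p'(9/2) = 9, so y_2 = (9/2) − (9/4)/9 = 17/4.
p(17/4) = 1/16, p'(17/4) = 17/2, so y_3 = (17/4) − (1/16)/(17/2) = 577/136.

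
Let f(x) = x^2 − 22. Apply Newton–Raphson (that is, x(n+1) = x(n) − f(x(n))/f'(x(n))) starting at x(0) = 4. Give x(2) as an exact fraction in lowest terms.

f'(x) = 2x.
f(4) = −6, f'(4) = 8, so x(1) = 4 − (−6)/8 = 19/4.
f(19/4) = 9/16, f'(19/4) = 19/2, so x(2) = (19/4) − (9/16)/(19/2) = 713/152.

713/152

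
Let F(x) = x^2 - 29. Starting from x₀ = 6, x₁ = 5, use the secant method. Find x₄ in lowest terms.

9074/1685

F(6) = 7, F(5) = -4. x₂ = 5 - (-4)·(5 - 6)/((-4) - 7) = 59/11.
F(5) = -4, F(59/11) = -28/121. x₃ = (59/11) - (-28/121)·((59/11) - 5)/((-28/121) - (-4)) = 307/57.
F(59/11) = -28/121, F(307/57) = 28/3249. x₄ = (307/57) - (28/3249)·((307/57) - (59/11))/((28/3249) - (-28/121)) = 9074/1685.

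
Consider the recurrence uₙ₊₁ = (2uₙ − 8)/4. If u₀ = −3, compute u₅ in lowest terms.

u₁ = (2·(−3) − 8)/4 = −7/2.
u₂ = (2·(−7/2) − 8)/4 = −15/4.
u₃ = (2·(−15/4) − 8)/4 = −31/8.
u₄ = (2·(−31/8) − 8)/4 = −63/16.
u₅ = (2·(−63/16) − 8)/4 = −127/32.

−127/32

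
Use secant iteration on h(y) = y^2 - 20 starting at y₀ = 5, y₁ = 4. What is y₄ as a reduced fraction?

h(5) = 5, h(4) = -4. y₂ = 4 - (-4)·(4 - 5)/((-4) - 5) = 40/9.
h(4) = -4, h(40/9) = -20/81. y₃ = (40/9) - (-20/81)·((40/9) - 4)/((-20/81) - (-4)) = 85/19.
h(40/9) = -20/81, h(85/19) = 5/361. y₄ = (85/19) - (5/361)·((85/19) - (40/9))/((5/361) - (-20/81)) = 1364/305.

1364/305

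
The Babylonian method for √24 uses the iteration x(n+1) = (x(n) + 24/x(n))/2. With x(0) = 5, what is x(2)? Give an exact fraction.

4801/980

x(1) = (5 + 24/5)/2 = 49/10.
x(2) = (49/10 + 24/(49/10))/2 = 4801/980.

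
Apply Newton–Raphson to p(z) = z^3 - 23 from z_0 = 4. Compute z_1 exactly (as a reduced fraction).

151/48

p'(z) = 3z^2.
p(4) = 41, p'(4) = 48, so z_1 = 4 - 41/48 = 151/48.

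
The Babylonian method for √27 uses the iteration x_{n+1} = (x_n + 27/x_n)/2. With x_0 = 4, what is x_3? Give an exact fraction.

x_1 = (4 + 27/4)/2 = 43/8.
x_2 = (43/8 + 27/(43/8))/2 = 3577/688.
x_3 = (3577/688 + 27/(3577/688))/2 = 25575217/4921952.

25575217/4921952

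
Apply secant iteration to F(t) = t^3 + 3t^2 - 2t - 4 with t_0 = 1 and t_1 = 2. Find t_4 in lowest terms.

F(1) = -2, F(2) = 12. t_2 = 2 - 12·(2 - 1)/(12 - (-2)) = 8/7.
F(2) = 12, F(8/7) = -300/343. t_3 = (8/7) - (-300/343)·((8/7) - 2)/((-300/343) - 12) = 221/184.
F(8/7) = -300/343, F(221/184) = -2128275/6229504. t_4 = (221/184) - (-2128275/6229504)·((221/184) - (8/7))/((-2128275/6229504) - (-300/343)) = 3760984/3036941.

3760984/3036941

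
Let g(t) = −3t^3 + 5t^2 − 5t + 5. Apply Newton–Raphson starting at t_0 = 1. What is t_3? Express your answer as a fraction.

755421/560429

g'(t) = −9t^2 + 10t − 5.
g(1) = 2, g'(1) = −4, so t_1 = 1 − 2/(−4) = 3/2.
g(3/2) = −11/8, g'(3/2) = −41/4, so t_2 = (3/2) − (−11/8)/(−41/4) = 56/41.
g(56/41) = −10043/68921, g'(56/41) = −13669/1681, so t_3 = (56/41) − (−10043/68921)/(−13669/1681) = 755421/560429.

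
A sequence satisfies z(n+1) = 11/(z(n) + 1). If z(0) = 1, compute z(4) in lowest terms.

385/178

z(1) = 11/(1 + 1) = 11/2.
z(2) = 11/(11/2 + 1) = 22/13.
z(3) = 11/(22/13 + 1) = 143/35.
z(4) = 11/(143/35 + 1) = 385/178.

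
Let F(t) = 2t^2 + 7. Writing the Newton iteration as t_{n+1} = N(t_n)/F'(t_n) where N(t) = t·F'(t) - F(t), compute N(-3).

F'(t) = 4t.
N(t) = t·F'(t) - F(t) = t·(4t) - (2t^2 + 7) = 2t^2 - 7.
N(-3) = 11.

11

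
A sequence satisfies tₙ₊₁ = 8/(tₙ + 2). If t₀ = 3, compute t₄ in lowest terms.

76/37

t₁ = 8/(3 + 2) = 8/5.
t₂ = 8/(8/5 + 2) = 20/9.
t₃ = 8/(20/9 + 2) = 36/19.
t₄ = 8/(36/19 + 2) = 76/37.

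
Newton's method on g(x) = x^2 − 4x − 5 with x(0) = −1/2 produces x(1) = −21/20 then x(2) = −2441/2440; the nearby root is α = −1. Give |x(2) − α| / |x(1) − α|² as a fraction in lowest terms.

10/61

x(1) − α = −21/20 − (−1) = −21/20 + 1 = −1/20, so |x(1) − α| = 1/20.
x(2) − α = −2441/2440 − (−1) = −2441/2440 + 1 = −1/2440, so |x(2) − α| = 1/2440.
|x(1) − α|² = 1/400.
Ratio = (1/2440) / (1/400) = 10/61.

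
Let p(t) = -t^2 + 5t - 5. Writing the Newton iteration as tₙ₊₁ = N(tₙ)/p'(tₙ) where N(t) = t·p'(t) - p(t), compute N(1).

p'(t) = -2t + 5.
N(t) = t·p'(t) - p(t) = t·(-2t + 5) - (-t^2 + 5t - 5) = -t^2 + 5.
N(1) = 4.

4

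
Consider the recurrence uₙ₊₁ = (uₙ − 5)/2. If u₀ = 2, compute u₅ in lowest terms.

u₁ = (2 − 5)/2 = −3/2.
u₂ = ((−3/2) − 5)/2 = −13/4.
u₃ = ((−13/4) − 5)/2 = −33/8.
u₄ = ((−33/8) − 5)/2 = −73/16.
u₅ = ((−73/16) − 5)/2 = −153/32.

−153/32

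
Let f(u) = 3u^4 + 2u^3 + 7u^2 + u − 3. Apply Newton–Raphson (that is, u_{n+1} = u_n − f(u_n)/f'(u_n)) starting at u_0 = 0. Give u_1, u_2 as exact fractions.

f'(u) = 12u^3 + 6u^2 + 14u + 1.
f(0) = −3, f'(0) = 1, so u_1 = 0 − (−3)/1 = 3.
f(3) = 360, f'(3) = 421, so u_2 = 3 − 360/421 = 903/421.

u_1 = 3, u_2 = 903/421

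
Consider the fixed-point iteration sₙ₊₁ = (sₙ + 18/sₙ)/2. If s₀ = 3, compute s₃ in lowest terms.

577/136

s₁ = (3 + 18/3)/2 = 9/2.
s₂ = (9/2 + 18/(9/2))/2 = 17/4.
s₃ = (17/4 + 18/(17/4))/2 = 577/136.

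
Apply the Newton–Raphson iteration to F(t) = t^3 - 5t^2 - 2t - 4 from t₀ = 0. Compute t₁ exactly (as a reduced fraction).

-2

F'(t) = 3t^2 - 10t - 2.
F(0) = -4, F'(0) = -2, so t₁ = 0 - (-4)/(-2) = -2.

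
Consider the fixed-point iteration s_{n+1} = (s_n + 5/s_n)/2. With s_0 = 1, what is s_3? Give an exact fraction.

47/21

s_1 = (1 + 5/1)/2 = 3.
s_2 = (3 + 5/3)/2 = 7/3.
s_3 = (7/3 + 5/(7/3))/2 = 47/21.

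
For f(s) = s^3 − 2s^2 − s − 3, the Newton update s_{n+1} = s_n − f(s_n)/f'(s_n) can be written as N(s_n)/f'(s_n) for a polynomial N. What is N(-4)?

f'(s) = 3s^2 − 4s − 1.
N(s) = s·f'(s) − f(s) = s·(3s^2 − 4s − 1) − (s^3 − 2s^2 − s − 3) = 2s^3 − 2s^2 + 3.
N(-4) = −157.

−157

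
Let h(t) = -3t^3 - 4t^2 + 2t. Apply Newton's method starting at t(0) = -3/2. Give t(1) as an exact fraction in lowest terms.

-9/5

h'(t) = -9t^2 - 8t + 2.
h(-3/2) = -15/8, h'(-3/2) = -25/4, so t(1) = (-3/2) - (-15/8)/(-25/4) = -9/5.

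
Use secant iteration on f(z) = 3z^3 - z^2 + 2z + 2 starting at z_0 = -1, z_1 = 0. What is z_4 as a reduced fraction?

-147/281

f(-1) = -4, f(0) = 2. z_2 = 0 - 2·(0 - (-1))/(2 - (-4)) = -1/3.
f(0) = 2, f(-1/3) = 10/9. z_3 = (-1/3) - (10/9)·((-1/3) - 0)/((10/9) - 2) = -3/4.
f(-1/3) = 10/9, f(-3/4) = -85/64. z_4 = (-3/4) - (-85/64)·((-3/4) - (-1/3))/((-85/64) - (10/9)) = -147/281.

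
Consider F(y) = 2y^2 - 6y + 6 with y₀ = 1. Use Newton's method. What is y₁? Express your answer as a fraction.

F'(y) = 4y - 6.
F(1) = 2, F'(1) = -2, so y₁ = 1 - 2/(-2) = 2.

2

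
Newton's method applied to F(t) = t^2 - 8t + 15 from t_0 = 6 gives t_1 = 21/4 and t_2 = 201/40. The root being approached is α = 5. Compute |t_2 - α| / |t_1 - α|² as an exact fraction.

2/5

t_1 - α = 21/4 - 5 = 1/4, so |t_1 - α| = 1/4.
t_2 - α = 201/40 - 5 = 1/40, so |t_2 - α| = 1/40.
|t_1 - α|² = 1/16.
Ratio = (1/40) / (1/16) = 2/5.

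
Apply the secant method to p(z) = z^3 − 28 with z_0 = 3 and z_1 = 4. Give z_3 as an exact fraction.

p(3) = −1, p(4) = 36. z_2 = 4 − 36·(4 − 3)/(36 − (−1)) = 112/37.
p(4) = 36, p(112/37) = −13356/50653. z_3 = (112/37) − (−13356/50653)·((112/37) − 4)/((−13356/50653) − 36) = 12901/4252.

12901/4252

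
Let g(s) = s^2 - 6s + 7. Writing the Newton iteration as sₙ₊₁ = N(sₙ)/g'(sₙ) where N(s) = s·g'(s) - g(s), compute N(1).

g'(s) = 2s - 6.
N(s) = s·g'(s) - g(s) = s·(2s - 6) - (s^2 - 6s + 7) = s^2 - 7.
N(1) = -6.

-6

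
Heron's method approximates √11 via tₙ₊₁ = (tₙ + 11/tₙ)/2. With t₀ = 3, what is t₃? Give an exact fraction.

79201/23880

t₁ = (3 + 11/3)/2 = 10/3.
t₂ = (10/3 + 11/(10/3))/2 = 199/60.
t₃ = (199/60 + 11/(199/60))/2 = 79201/23880.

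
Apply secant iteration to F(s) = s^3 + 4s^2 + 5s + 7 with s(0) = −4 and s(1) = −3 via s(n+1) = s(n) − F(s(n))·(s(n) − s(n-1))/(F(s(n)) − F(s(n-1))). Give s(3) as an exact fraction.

−5113/1639

F(−4) = −13, F(−3) = 1. s(2) = (−3) − 1·((−3) − (−4))/(1 − (−13)) = −43/14.
F(−3) = 1, F(−43/14) = 1105/2744. s(3) = (−43/14) − (1105/2744)·((−43/14) − (−3))/((1105/2744) − 1) = −5113/1639.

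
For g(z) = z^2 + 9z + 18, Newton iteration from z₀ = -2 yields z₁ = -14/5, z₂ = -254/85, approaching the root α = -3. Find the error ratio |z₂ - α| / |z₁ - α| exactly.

z₁ - α = -14/5 - (-3) = -14/5 + 3 = 1/5, so |z₁ - α| = 1/5.
z₂ - α = -254/85 - (-3) = -254/85 + 3 = 1/85, so |z₂ - α| = 1/85.
Ratio = (1/85) / (1/5) = 1/17.

1/17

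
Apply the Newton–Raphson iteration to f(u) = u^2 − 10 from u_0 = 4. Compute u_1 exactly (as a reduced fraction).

13/4

f'(u) = 2u.
f(4) = 6, f'(4) = 8, so u_1 = 4 − 6/8 = 13/4.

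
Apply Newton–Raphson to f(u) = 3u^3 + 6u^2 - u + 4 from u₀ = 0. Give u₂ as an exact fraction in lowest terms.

f'(u) = 9u^2 + 12u - 1.
f(0) = 4, f'(0) = -1, so u₁ = 0 - 4/(-1) = 4.
f(4) = 288, f'(4) = 191, so u₂ = 4 - 288/191 = 476/191.

476/191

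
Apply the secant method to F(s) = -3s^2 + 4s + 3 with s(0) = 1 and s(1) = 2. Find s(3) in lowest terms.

F(1) = 4, F(2) = -1. s(2) = 2 - (-1)·(2 - 1)/((-1) - 4) = 9/5.
F(2) = -1, F(9/5) = 12/25. s(3) = (9/5) - (12/25)·((9/5) - 2)/((12/25) - (-1)) = 69/37.

69/37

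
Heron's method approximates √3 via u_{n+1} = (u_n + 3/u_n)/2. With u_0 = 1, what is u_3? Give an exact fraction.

97/56

u_1 = (1 + 3/1)/2 = 2.
u_2 = (2 + 3/2)/2 = 7/4.
u_3 = (7/4 + 3/(7/4))/2 = 97/56.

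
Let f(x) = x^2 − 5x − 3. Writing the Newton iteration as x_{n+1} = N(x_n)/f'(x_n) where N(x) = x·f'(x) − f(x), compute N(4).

f'(x) = 2x − 5.
N(x) = x·f'(x) − f(x) = x·(2x − 5) − (x^2 − 5x − 3) = x^2 + 3.
N(4) = 19.

19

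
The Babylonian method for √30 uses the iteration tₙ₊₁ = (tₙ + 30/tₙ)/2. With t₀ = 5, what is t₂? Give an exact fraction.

t₁ = (5 + 30/5)/2 = 11/2.
t₂ = (11/2 + 30/(11/2))/2 = 241/44.

241/44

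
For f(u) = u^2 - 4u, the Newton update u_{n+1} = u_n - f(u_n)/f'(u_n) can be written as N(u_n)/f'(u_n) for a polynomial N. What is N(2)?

f'(u) = 2u - 4.
N(u) = u·f'(u) - f(u) = u·(2u - 4) - (u^2 - 4u) = u^2.
N(2) = 4.

4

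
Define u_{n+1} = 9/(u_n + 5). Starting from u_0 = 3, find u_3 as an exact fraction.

441/317

u_1 = 9/(3 + 5) = 9/8.
u_2 = 9/(9/8 + 5) = 72/49.
u_3 = 9/(72/49 + 5) = 441/317.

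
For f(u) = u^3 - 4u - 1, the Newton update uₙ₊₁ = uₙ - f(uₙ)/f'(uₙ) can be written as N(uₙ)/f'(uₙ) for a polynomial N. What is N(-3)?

-53

f'(u) = 3u^2 - 4.
N(u) = u·f'(u) - f(u) = u·(3u^2 - 4) - (u^3 - 4u - 1) = 2u^3 + 1.
N(-3) = -53.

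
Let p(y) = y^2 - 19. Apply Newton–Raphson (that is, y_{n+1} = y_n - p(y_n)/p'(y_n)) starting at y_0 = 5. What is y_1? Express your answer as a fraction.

22/5

p'(y) = 2y.
p(5) = 6, p'(5) = 10, so y_1 = 5 - 6/10 = 22/5.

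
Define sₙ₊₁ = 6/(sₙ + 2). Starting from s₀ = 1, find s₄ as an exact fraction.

s₁ = 6/(1 + 2) = 2.
s₂ = 6/(2 + 2) = 3/2.
s₃ = 6/(3/2 + 2) = 12/7.
s₄ = 6/(12/7 + 2) = 21/13.

21/13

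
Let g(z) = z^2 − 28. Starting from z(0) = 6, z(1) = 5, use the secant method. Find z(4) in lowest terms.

17372/3283

g(6) = 8, g(5) = −3. z(2) = 5 − (−3)·(5 − 6)/((−3) − 8) = 58/11.
g(5) = −3, g(58/11) = −24/121. z(3) = (58/11) − (−24/121)·((58/11) − 5)/((−24/121) − (−3)) = 598/113.
g(58/11) = −24/121, g(598/113) = 72/12769. z(4) = (598/113) − (72/12769)·((598/113) − (58/11))/((72/12769) − (−24/121)) = 17372/3283.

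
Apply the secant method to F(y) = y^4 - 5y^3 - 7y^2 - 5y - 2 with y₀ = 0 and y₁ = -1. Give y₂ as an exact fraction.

-1/2

F(0) = -2, F(-1) = 2. y₂ = (-1) - 2·((-1) - 0)/(2 - (-2)) = -1/2.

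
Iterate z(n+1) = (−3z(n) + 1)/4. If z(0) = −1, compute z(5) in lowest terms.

z(1) = (−3·(−1) + 1)/4 = 1.
z(2) = (−3·1 + 1)/4 = −1/2.
z(3) = (−3·(−1/2) + 1)/4 = 5/8.
z(4) = (−3·(5/8) + 1)/4 = −7/32.
z(5) = (−3·(−7/32) + 1)/4 = 53/128.

53/128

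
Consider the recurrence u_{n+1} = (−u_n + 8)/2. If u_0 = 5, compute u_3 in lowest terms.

19/8

u_1 = (−5 + 8)/2 = 3/2.
u_2 = (−(3/2) + 8)/2 = 13/4.
u_3 = (−(13/4) + 8)/2 = 19/8.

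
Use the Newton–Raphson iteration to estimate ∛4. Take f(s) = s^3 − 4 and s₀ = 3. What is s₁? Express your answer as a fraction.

58/27

f'(s) = 3s^2.
f(3) = 23, f'(3) = 27, so s₁ = 3 − 23/27 = 58/27.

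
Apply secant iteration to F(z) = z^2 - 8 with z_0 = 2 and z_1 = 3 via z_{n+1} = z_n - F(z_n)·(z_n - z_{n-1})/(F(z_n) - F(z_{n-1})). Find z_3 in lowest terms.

F(2) = -4, F(3) = 1. z_2 = 3 - 1·(3 - 2)/(1 - (-4)) = 14/5.
F(3) = 1, F(14/5) = -4/25. z_3 = (14/5) - (-4/25)·((14/5) - 3)/((-4/25) - 1) = 82/29.

82/29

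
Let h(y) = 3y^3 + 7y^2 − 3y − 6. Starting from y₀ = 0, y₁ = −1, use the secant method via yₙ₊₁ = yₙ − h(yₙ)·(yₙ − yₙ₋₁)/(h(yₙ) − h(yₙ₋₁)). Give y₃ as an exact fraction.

h(0) = −6, h(−1) = 1. y₂ = (−1) − 1·((−1) − 0)/(1 − (−6)) = −6/7.
h(−1) = 1, h(−6/7) = −60/343. y₃ = (−6/7) − (−60/343)·((−6/7) − (−1))/((−60/343) − 1) = −354/403.

−354/403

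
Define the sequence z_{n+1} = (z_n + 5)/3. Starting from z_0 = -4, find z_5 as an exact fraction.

601/243

z_1 = ((-4) + 5)/3 = 1/3.
z_2 = ((1/3) + 5)/3 = 16/9.
z_3 = ((16/9) + 5)/3 = 61/27.
z_4 = ((61/27) + 5)/3 = 196/81.
z_5 = ((196/81) + 5)/3 = 601/243.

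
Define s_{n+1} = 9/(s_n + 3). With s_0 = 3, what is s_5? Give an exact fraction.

24/13

s_1 = 9/(3 + 3) = 3/2.
s_2 = 9/(3/2 + 3) = 2.
s_3 = 9/(2 + 3) = 9/5.
s_4 = 9/(9/5 + 3) = 15/8.
s_5 = 9/(15/8 + 3) = 24/13.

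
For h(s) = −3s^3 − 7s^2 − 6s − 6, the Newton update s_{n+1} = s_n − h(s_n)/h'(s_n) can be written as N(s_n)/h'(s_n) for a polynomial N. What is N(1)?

−7

h'(s) = −9s^2 − 14s − 6.
N(s) = s·h'(s) − h(s) = s·(−9s^2 − 14s − 6) − (−3s^3 − 7s^2 − 6s − 6) = −6s^3 − 7s^2 + 6.
N(1) = −7.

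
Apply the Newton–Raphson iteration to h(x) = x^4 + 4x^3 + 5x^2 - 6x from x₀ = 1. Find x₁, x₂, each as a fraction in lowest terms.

x₁ = 4/5, x₂ = 2664/3665

h'(x) = 4x^3 + 12x^2 + 10x - 6.
h(1) = 4, h'(1) = 20, so x₁ = 1 - 4/20 = 4/5.
h(4/5) = 536/625, h'(4/5) = 1466/125, so x₂ = (4/5) - (536/625)/(1466/125) = 2664/3665.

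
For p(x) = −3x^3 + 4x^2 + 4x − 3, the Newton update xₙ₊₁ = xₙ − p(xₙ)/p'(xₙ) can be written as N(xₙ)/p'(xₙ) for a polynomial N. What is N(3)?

p'(x) = −9x^2 + 8x + 4.
N(x) = x·p'(x) − p(x) = x·(−9x^2 + 8x + 4) − (−3x^3 + 4x^2 + 4x − 3) = −6x^3 + 4x^2 + 3.
N(3) = −123.

−123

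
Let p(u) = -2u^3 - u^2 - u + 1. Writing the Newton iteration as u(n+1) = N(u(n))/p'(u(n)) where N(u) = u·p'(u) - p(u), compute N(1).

p'(u) = -6u^2 - 2u - 1.
N(u) = u·p'(u) - p(u) = u·(-6u^2 - 2u - 1) - (-2u^3 - u^2 - u + 1) = -4u^3 - u^2 - 1.
N(1) = -6.

-6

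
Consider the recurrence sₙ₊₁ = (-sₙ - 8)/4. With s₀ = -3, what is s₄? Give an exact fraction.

-411/256

s₁ = (-(-3) - 8)/4 = -5/4.
s₂ = (-(-5/4) - 8)/4 = -27/16.
s₃ = (-(-27/16) - 8)/4 = -101/64.
s₄ = (-(-101/64) - 8)/4 = -411/256.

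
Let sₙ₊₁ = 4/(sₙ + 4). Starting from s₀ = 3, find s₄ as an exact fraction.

39/47

s₁ = 4/(3 + 4) = 4/7.
s₂ = 4/(4/7 + 4) = 7/8.
s₃ = 4/(7/8 + 4) = 32/39.
s₄ = 4/(32/39 + 4) = 39/47.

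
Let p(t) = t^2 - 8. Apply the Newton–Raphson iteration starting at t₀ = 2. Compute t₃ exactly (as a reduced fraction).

p'(t) = 2t.
p(2) = -4, p'(2) = 4, so t₁ = 2 - (-4)/4 = 3.
p(3) = 1, p'(3) = 6, so t₂ = 3 - 1/6 = 17/6.
p(17/6) = 1/36, p'(17/6) = 17/3, so t₃ = (17/6) - (1/36)/(17/3) = 577/204.

577/204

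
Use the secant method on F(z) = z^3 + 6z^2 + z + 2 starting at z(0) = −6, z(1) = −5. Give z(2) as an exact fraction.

F(−6) = −4, F(−5) = 22. z(2) = (−5) − 22·((−5) − (−6))/(22 − (−4)) = −76/13.

−76/13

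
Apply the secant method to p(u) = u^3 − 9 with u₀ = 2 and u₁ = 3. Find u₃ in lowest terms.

1609/777

p(2) = −1, p(3) = 18. u₂ = 3 − 18·(3 − 2)/(18 − (−1)) = 39/19.
p(3) = 18, p(39/19) = −2412/6859. u₃ = (39/19) − (−2412/6859)·((39/19) − 3)/((−2412/6859) − 18) = 1609/777.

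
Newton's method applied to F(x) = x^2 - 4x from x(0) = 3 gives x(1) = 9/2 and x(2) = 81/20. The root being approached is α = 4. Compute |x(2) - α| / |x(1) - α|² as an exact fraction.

1/5

x(1) - α = 9/2 - 4 = 1/2, so |x(1) - α| = 1/2.
x(2) - α = 81/20 - 4 = 1/20, so |x(2) - α| = 1/20.
|x(1) - α|² = 1/4.
Ratio = (1/20) / (1/4) = 1/5.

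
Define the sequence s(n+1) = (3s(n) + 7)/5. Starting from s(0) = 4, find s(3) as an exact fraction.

s(1) = (3·4 + 7)/5 = 19/5.
s(2) = (3·(19/5) + 7)/5 = 92/25.
s(3) = (3·(92/25) + 7)/5 = 451/125.

451/125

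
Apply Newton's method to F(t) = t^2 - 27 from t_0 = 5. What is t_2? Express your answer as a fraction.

1351/260

F'(t) = 2t.
F(5) = -2, F'(5) = 10, so t_1 = 5 - (-2)/10 = 26/5.
F(26/5) = 1/25, F'(26/5) = 52/5, so t_2 = (26/5) - (1/25)/(52/5) = 1351/260.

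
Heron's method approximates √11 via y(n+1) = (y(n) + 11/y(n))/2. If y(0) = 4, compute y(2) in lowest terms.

y(1) = (4 + 11/4)/2 = 27/8.
y(2) = (27/8 + 11/(27/8))/2 = 1433/432.

1433/432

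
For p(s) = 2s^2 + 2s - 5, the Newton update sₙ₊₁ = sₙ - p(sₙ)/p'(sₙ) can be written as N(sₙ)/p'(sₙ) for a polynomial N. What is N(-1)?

7

p'(s) = 4s + 2.
N(s) = s·p'(s) - p(s) = s·(4s + 2) - (2s^2 + 2s - 5) = 2s^2 + 5.
N(-1) = 7.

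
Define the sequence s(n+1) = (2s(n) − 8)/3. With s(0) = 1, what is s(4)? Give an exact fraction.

−56/9

s(1) = (2·1 − 8)/3 = −2.
s(2) = (2·(−2) − 8)/3 = −4.
s(3) = (2·(−4) − 8)/3 = −16/3.
s(4) = (2·(−16/3) − 8)/3 = −56/9.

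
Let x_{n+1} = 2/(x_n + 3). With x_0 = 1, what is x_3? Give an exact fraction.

14/25

x_1 = 2/(1 + 3) = 1/2.
x_2 = 2/(1/2 + 3) = 4/7.
x_3 = 2/(4/7 + 3) = 14/25.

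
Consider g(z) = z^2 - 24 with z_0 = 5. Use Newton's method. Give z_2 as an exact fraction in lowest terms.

g'(z) = 2z.
g(5) = 1, g'(5) = 10, so z_1 = 5 - 1/10 = 49/10.
g(49/10) = 1/100, g'(49/10) = 49/5, so z_2 = (49/10) - (1/100)/(49/5) = 4801/980.

4801/980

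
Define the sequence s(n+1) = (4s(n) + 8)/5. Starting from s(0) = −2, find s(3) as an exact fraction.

72/25

s(1) = (4·(−2) + 8)/5 = 0.
s(2) = (4·0 + 8)/5 = 8/5.
s(3) = (4·(8/5) + 8)/5 = 72/25.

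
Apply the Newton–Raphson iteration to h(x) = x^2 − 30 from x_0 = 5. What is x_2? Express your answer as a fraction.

h'(x) = 2x.
h(5) = −5, h'(5) = 10, so x_1 = 5 − (−5)/10 = 11/2.
h(11/2) = 1/4, h'(11/2) = 11, so x_2 = (11/2) − (1/4)/11 = 241/44.

241/44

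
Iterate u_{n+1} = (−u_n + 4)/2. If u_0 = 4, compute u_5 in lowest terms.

5/4

u_1 = (−4 + 4)/2 = 0.
u_2 = (−0 + 4)/2 = 2.
u_3 = (−2 + 4)/2 = 1.
u_4 = (−1 + 4)/2 = 3/2.
u_5 = (−(3/2) + 4)/2 = 5/4.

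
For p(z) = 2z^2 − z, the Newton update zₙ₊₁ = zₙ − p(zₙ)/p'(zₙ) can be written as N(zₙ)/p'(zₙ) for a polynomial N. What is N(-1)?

p'(z) = 4z − 1.
N(z) = z·p'(z) − p(z) = z·(4z − 1) − (2z^2 − z) = 2z^2.
N(-1) = 2.

2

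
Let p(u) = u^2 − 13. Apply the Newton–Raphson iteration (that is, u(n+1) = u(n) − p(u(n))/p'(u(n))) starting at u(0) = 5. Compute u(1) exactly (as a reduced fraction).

19/5

p'(u) = 2u.
p(5) = 12, p'(5) = 10, so u(1) = 5 − 12/10 = 19/5.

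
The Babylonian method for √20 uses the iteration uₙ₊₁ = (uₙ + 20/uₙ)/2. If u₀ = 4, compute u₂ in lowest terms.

u₁ = (4 + 20/4)/2 = 9/2.
u₂ = (9/2 + 20/(9/2))/2 = 161/36.

161/36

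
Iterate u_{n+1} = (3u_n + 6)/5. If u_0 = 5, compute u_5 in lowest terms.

u_1 = (3·5 + 6)/5 = 21/5.
u_2 = (3·(21/5) + 6)/5 = 93/25.
u_3 = (3·(93/25) + 6)/5 = 429/125.
u_4 = (3·(429/125) + 6)/5 = 2037/625.
u_5 = (3·(2037/625) + 6)/5 = 9861/3125.

9861/3125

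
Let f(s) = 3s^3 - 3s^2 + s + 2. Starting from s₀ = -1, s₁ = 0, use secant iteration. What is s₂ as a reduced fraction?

f(-1) = -5, f(0) = 2. s₂ = 0 - 2·(0 - (-1))/(2 - (-5)) = -2/7.

-2/7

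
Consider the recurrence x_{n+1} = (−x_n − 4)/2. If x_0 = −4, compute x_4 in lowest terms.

x_1 = (−(−4) − 4)/2 = 0.
x_2 = (−0 − 4)/2 = −2.
x_3 = (−(−2) − 4)/2 = −1.
x_4 = (−(−1) − 4)/2 = −3/2.

−3/2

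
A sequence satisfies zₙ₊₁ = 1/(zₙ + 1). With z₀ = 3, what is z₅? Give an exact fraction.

z₁ = 1/(3 + 1) = 1/4.
z₂ = 1/(1/4 + 1) = 4/5.
z₃ = 1/(4/5 + 1) = 5/9.
z₄ = 1/(5/9 + 1) = 9/14.
z₅ = 1/(9/14 + 1) = 14/23.

14/23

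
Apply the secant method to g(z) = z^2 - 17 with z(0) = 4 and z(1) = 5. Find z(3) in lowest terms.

169/41

g(4) = -1, g(5) = 8. z(2) = 5 - 8·(5 - 4)/(8 - (-1)) = 37/9.
g(5) = 8, g(37/9) = -8/81. z(3) = (37/9) - (-8/81)·((37/9) - 5)/((-8/81) - 8) = 169/41.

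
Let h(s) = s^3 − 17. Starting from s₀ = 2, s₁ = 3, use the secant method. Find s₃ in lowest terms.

20801/8137

h(2) = −9, h(3) = 10. s₂ = 3 − 10·(3 − 2)/(10 − (−9)) = 47/19.
h(3) = 10, h(47/19) = −12780/6859. s₃ = (47/19) − (−12780/6859)·((47/19) − 3)/((−12780/6859) − 10) = 20801/8137.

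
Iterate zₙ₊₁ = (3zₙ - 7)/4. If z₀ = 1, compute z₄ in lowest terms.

-143/32

z₁ = (3·1 - 7)/4 = -1.
z₂ = (3·(-1) - 7)/4 = -5/2.
z₃ = (3·(-5/2) - 7)/4 = -29/8.
z₄ = (3·(-29/8) - 7)/4 = -143/32.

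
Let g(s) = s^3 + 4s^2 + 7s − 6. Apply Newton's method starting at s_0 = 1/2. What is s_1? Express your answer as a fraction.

29/47

g'(s) = 3s^2 + 8s + 7.
g(1/2) = −11/8, g'(1/2) = 47/4, so s_1 = (1/2) − (−11/8)/(47/4) = 29/47.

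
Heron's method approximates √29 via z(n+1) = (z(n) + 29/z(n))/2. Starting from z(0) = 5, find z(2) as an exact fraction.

z(1) = (5 + 29/5)/2 = 27/5.
z(2) = (27/5 + 29/(27/5))/2 = 727/135.

727/135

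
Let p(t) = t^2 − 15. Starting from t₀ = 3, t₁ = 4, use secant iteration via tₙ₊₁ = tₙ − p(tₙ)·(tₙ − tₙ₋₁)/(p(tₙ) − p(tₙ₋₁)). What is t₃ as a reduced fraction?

213/55

p(3) = −6, p(4) = 1. t₂ = 4 − 1·(4 − 3)/(1 − (−6)) = 27/7.
p(4) = 1, p(27/7) = −6/49. t₃ = (27/7) − (−6/49)·((27/7) − 4)/((−6/49) − 1) = 213/55.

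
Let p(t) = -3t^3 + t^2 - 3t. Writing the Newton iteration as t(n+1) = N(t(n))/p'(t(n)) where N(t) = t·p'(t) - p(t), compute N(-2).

p'(t) = -9t^2 + 2t - 3.
N(t) = t·p'(t) - p(t) = t·(-9t^2 + 2t - 3) - (-3t^3 + t^2 - 3t) = -6t^3 + t^2.
N(-2) = 52.

52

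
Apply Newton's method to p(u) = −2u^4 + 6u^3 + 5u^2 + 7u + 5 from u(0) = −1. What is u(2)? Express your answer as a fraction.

−2781713/3927043

p'(u) = −8u^3 + 18u^2 + 10u + 7.
p(−1) = −5, p'(−1) = 23, so u(1) = (−1) − (−5)/23 = −18/23.
p(−18/23) = −291625/279841, p'(−18/23) = 170741/12167, so u(2) = (−18/23) − (−291625/279841)/(170741/12167) = −2781713/3927043.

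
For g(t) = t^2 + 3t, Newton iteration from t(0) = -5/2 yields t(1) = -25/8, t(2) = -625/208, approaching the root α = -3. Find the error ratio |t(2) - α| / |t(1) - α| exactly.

1/26

t(1) - α = -25/8 - (-3) = -25/8 + 3 = -1/8, so |t(1) - α| = 1/8.
t(2) - α = -625/208 - (-3) = -625/208 + 3 = -1/208, so |t(2) - α| = 1/208.
Ratio = (1/208) / (1/8) = 1/26.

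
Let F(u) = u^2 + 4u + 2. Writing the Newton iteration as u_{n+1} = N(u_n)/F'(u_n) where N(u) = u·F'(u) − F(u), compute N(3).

7

F'(u) = 2u + 4.
N(u) = u·F'(u) − F(u) = u·(2u + 4) − (u^2 + 4u + 2) = u^2 − 2.
N(3) = 7.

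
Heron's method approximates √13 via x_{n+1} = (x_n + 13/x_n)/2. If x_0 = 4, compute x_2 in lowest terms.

x_1 = (4 + 13/4)/2 = 29/8.
x_2 = (29/8 + 13/(29/8))/2 = 1673/464.

1673/464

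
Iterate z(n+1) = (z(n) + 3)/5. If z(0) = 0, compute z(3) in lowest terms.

93/125

z(1) = (0 + 3)/5 = 3/5.
z(2) = ((3/5) + 3)/5 = 18/25.
z(3) = ((18/25) + 3)/5 = 93/125.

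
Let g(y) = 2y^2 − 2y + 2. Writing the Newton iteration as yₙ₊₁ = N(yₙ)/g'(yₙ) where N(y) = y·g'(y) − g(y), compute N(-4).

30

g'(y) = 4y − 2.
N(y) = y·g'(y) − g(y) = y·(4y − 2) − (2y^2 − 2y + 2) = 2y^2 − 2.
N(-4) = 30.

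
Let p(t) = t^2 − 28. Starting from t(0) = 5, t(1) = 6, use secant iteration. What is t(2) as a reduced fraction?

p(5) = −3, p(6) = 8. t(2) = 6 − 8·(6 − 5)/(8 − (−3)) = 58/11.

58/11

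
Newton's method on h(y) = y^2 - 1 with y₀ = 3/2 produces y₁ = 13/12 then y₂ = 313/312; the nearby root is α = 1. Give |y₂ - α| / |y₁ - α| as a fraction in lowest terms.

1/26

y₁ - α = 13/12 - 1 = 1/12, so |y₁ - α| = 1/12.
y₂ - α = 313/312 - 1 = 1/312, so |y₂ - α| = 1/312.
Ratio = (1/312) / (1/12) = 1/26.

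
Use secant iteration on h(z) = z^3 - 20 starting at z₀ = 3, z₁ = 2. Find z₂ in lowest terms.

50/19

h(3) = 7, h(2) = -12. z₂ = 2 - (-12)·(2 - 3)/((-12) - 7) = 50/19.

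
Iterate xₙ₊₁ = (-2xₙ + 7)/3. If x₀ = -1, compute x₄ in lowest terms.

25/27

x₁ = (-2·(-1) + 7)/3 = 3.
x₂ = (-2·3 + 7)/3 = 1/3.
x₃ = (-2·(1/3) + 7)/3 = 19/9.
x₄ = (-2·(19/9) + 7)/3 = 25/27.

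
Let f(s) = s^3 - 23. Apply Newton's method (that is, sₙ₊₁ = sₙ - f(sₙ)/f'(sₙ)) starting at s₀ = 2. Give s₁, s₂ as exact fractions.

f'(s) = 3s^2.
f(2) = -15, f'(2) = 12, so s₁ = 2 - (-15)/12 = 13/4.
f(13/4) = 725/64, f'(13/4) = 507/16, so s₂ = (13/4) - (725/64)/(507/16) = 2933/1014.

s₁ = 13/4, s₂ = 2933/1014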